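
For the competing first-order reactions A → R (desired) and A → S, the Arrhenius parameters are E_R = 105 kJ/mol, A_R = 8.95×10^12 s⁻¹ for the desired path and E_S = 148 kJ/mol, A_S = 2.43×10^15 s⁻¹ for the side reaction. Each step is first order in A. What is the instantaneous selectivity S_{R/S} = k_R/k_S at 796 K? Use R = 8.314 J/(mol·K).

2.44

With equal orders, S_{R/S} = k_R/k_S = (A_R/A_S)·exp[(E_S−E_R)/(RT)].
(E_S−E_R)/(RT) = (148−105)×10³/(8.314×796) = 43000/6618 = 6.497.
k_R/k_S = (8.95×10^12/2.43×10^15)·exp(6.497) = 0.003683 × 663.5 = 2.44.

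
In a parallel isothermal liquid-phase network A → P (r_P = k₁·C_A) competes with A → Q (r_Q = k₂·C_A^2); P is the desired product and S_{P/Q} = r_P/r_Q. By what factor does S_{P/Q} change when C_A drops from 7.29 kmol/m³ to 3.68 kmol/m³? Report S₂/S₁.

1.98

S_{P/Q} = (k₁/k₂)·C_A⁻¹, so S₂/S₁ = (C_{A,2}/C_{A,1})⁻¹.
= 7.29/3.68 = 1.98.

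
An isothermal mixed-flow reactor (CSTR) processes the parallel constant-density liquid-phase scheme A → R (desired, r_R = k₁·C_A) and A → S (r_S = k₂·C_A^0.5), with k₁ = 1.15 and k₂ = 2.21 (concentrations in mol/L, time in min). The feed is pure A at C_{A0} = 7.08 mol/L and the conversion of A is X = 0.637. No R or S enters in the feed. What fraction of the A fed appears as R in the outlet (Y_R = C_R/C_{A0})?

0.290

Exit C_A = C_{A0}(1−X) = 7.08×0.363 = 2.570 mol/L.
A CSTR operates uniformly at the exit composition, giving r_R = 2.956 and r_S = 3.543 (each k·C_A^n at C_A = 2.570).
Fraction of consumed A going to R: r_R/(r_R+r_S) = 0.4548.
C_R = 0.4548·C_{A0}·X = 0.4548×7.08×0.637 = 2.05 mol/L; Y_R = C_R/C_{A0} = 0.290.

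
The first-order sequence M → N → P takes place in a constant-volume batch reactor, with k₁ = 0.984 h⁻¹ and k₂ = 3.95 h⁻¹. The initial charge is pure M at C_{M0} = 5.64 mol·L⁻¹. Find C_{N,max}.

For a first-order series the maximum intermediate yield is C_{N,max}/C_{M0} = (k₁/k₂)^[k₂/(k₂−k₁)].
= (0.984/3.95)^(3.95/(3.95−0.984)) = (0.2491)^(1.332) = 0.1571.
C_{N,max} = 0.1571×5.64 = 0.886 mol·L⁻¹.

0.886 mol·L⁻¹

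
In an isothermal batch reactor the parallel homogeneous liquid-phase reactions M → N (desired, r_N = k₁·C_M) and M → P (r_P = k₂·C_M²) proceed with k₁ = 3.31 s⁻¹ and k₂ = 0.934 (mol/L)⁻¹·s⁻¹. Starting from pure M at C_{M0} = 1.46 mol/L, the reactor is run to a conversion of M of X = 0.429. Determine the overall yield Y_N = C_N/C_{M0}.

C_M = C_{M0}(1−X) = 0.8337 mol/L.
Along a PFR/batch, dC_N/dC_M = −r_N/(r_N+r_P) = −k₁/(k₁+k₂·C_M).
Integrating from C_{M0} to C_M: C_N = (3.31/0.934)·ln[(3.31+0.934·1.46)/(3.31+0.934·0.834)] = 3.544·ln(4.674/4.089) = 0.4739 mol/L.
Y_N = C_N/C_{M0} = 0.4739/1.46 = 0.325.

0.325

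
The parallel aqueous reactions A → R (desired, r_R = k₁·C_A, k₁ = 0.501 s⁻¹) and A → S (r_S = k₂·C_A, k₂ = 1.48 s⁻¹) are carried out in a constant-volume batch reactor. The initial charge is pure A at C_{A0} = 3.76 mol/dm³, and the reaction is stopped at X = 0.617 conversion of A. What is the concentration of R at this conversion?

C_A = C_{A0}(1−X) = 1.440 mol/dm³.
Both paths are first order in A, so the instantaneous fraction to R is constant: dC_R/d(−C_A) = k₁/(k₁+k₂) = 0.2529.
C_R = 0.2529·(C_{A0}−C_A) = 0.2529×2.320 = 0.587 mol/dm³.

0.587 mol/dm³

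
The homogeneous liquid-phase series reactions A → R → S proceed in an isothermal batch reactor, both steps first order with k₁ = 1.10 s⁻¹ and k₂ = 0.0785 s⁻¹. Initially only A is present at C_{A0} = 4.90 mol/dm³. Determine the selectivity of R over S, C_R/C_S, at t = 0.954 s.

22.4

Solving the coupled first-order balances gives C_R(t) = [k₁/(k₂−k₁)]·C_{A0}·(e^(−k₁t) − e^(−k₂t)).
e^(−k₁t) = e^(−1.10×0.954) = e^(−1.049) = 0.3501; e^(−k₂t) = e^(−0.07489) = 0.9278.
C_R = 1.10×4.90/(0.0785−1.10) × (0.3501−0.9278) = (-5.277)×(-0.5777) = 3.048 mol/dm³.
C_A = C_{A0}e^(−k₁t) = 1.716 mol/dm³, so C_S = C_{A0}−C_A−C_R = 0.1360 mol/dm³; C_R/C_S = 22.4.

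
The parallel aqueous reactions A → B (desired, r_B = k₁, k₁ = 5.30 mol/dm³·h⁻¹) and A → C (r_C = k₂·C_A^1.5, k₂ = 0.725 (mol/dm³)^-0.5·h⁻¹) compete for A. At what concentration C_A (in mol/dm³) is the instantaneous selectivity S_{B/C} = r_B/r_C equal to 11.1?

0.757 mol/dm³

S_{B/C} = (k₁/k₂)·C_A^-1.5 ⇒ C_A = (S·k₂/k₁)^(1/(-1.5)).
= (11.1×0.725/5.30)^(-0.6667) = (1.518)^(-0.6667) = 0.757 mol/dm³.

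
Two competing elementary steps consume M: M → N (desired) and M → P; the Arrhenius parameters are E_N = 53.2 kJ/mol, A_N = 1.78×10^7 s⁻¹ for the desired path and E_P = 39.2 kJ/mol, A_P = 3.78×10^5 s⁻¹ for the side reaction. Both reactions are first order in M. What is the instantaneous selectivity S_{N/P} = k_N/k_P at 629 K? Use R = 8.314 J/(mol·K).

Since both paths have the same order in M, the concentration cancels and S_{N/P} = k_N/k_P = (A_N/A_P)·exp[(E_P−E_N)/(RT)].
(E_P−E_N)/(RT) = (39.2−53.2)×10³/(8.314×629) = -14000/5230 = -2.677.
k_N/k_P = (1.78×10^7/3.78×10^5)·exp(-2.677) = 47.09 × 0.06876 = 3.24.

3.24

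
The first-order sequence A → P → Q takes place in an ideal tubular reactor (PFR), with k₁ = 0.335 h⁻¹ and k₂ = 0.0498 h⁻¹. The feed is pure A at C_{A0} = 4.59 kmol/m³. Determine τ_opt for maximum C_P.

For first-order series the maximum of C_P occurs at τ_opt = ln(k₂/k₁)/(k₂−k₁).
= ln(0.0498/0.335)/(0.0498−0.335) = ln(0.1487)/-0.2852 = -1.906/-0.2852 = 6.68 h.

6.68 h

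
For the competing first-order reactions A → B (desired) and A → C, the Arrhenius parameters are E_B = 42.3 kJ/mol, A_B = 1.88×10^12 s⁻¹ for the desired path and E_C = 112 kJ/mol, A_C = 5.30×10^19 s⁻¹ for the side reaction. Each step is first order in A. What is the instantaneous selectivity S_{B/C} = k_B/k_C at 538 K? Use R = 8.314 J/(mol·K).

0.208

With equal orders, S_{B/C} = k_B/k_C = (A_B/A_C)·exp[(E_C−E_B)/(RT)].
(E_C−E_B)/(RT) = (112−42.3)×10³/(8.314×538) = 69700/4473 = 15.58.
k_B/k_C = (1.88×10^12/5.30×10^19)·exp(15.58) = 3.547×10^-8 × 5.854×10^6 = 0.208.
Since E_B < E_C, lowering the temperature improves selectivity toward B.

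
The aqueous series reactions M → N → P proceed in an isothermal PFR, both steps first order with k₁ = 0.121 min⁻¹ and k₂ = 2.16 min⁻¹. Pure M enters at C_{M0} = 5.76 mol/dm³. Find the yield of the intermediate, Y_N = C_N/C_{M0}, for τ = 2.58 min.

Solving the coupled first-order balances gives C_N(τ) = [k₁/(k₂−k₁)]·C_{M0}·(e^(−k₁τ) − e^(−k₂τ)).
e^(−k₁τ) = e^(−0.121×2.58) = e^(−0.3122) = 0.7318; e^(−k₂τ) = e^(−5.573) = 0.003800.
C_N = 0.121×5.76/(2.16−0.121) × (0.7318−0.003800) = 0.3418×0.7280 = 0.2489 mol/dm³.
Y_N = C_N/C_{M0} = 0.2489/5.76 = 0.0432.

0.0432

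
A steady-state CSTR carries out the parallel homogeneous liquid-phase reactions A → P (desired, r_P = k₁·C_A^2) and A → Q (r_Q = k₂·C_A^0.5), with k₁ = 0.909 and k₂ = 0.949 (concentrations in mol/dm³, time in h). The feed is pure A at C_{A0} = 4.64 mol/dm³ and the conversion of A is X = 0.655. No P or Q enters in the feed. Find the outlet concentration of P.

2.01 mol/dm³

Exit C_A = C_{A0}(1−X) = 4.64×0.345 = 1.601 mol/dm³.
In a CSTR the entire volume is at exit conditions, so r_P = 0.909×1.601^2 = 2.329 and r_Q = 0.949×1.601^0.5 = 1.201.
Fraction of consumed A going to P: r_P/(r_P+r_Q) = 0.6599.
C_P = 0.6599·C_{A0}·X = 0.6599×4.64×0.655 = 2.01 mol/dm³.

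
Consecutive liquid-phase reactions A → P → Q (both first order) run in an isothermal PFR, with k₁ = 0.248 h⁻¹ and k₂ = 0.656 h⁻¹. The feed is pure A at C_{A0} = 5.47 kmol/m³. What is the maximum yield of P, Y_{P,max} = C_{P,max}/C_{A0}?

0.209

At the optimum, C_{P,max}/C_{A0} = (k₁/k₂)^[k₂/(k₂−k₁)].
= (0.248/0.656)^(0.656/(0.656−0.248)) = (0.3780)^(1.608) = 0.2093.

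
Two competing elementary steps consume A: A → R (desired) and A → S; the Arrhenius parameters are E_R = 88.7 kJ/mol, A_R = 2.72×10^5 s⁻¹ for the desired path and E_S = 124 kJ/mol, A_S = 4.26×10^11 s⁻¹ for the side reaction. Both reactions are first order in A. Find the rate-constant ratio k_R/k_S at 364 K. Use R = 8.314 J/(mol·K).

0.0743

With equal orders, S_{R/S} = k_R/k_S = (A_R/A_S)·exp[(E_S−E_R)/(RT)].
(E_S−E_R)/(RT) = (124−88.7)×10³/(8.314×364) = 35300/3026 = 11.66.
k_R/k_S = (2.72×10^5/4.26×10^11)·exp(11.66) = 6.385×10^-7 × 1.164×10^5 = 0.0743.
Since E_R < E_S, lowering the temperature improves selectivity toward R.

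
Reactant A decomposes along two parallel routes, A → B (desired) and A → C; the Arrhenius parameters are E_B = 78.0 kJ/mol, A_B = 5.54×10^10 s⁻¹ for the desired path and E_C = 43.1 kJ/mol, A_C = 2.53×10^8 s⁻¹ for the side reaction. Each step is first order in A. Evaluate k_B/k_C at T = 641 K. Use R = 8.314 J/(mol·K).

k_B/k_C = (A_B/A_C)·exp[−(E_B−E_C)/(RT)] = (A_B/A_C)·exp[(E_C−E_B)/(RT)].
(E_C−E_B)/(RT) = (43.1−78.0)×10³/(8.314×641) = -34900/5329 = -6.549.
k_B/k_C = (5.54×10^10/2.53×10^8)·exp(-6.549) = 219.0 × 0.001432 = 0.314.

0.314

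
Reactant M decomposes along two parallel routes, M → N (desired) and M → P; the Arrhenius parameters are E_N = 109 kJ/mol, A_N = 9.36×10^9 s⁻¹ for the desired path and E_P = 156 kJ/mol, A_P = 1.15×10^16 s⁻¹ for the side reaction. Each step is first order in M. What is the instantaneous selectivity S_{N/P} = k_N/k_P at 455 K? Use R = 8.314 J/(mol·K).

k_N/k_P = (A_N/A_P)·exp[−(E_N−E_P)/(RT)] = (A_N/A_P)·exp[(E_P−E_N)/(RT)].
(E_P−E_N)/(RT) = (156−109)×10³/(8.314×455) = 47000/3783 = 12.42.
k_N/k_P = (9.36×10^9/1.15×10^16)·exp(12.42) = 8.139×10^-7 × 2.488×10^5 = 0.203.

0.203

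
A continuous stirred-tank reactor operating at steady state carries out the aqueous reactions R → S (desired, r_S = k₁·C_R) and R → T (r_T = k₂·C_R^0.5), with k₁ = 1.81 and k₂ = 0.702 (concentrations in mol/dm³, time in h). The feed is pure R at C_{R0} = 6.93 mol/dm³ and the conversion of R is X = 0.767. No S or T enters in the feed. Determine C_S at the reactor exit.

4.07 mol/dm³

Exit C_R = C_{R0}(1−X) = 6.93×0.233 = 1.615 mol/dm³.
Rates in a CSTR are evaluated at the outlet concentration: r_S = 1.81×1.615 = 2.923, r_T = 0.702×1.615^0.5 = 0.8920.
Fraction of consumed R going to S: r_S/(r_S+r_T) = 0.7662.
C_S = 0.7662·C_{R0}·X = 0.7662×6.93×0.767 = 4.07 mol/dm³.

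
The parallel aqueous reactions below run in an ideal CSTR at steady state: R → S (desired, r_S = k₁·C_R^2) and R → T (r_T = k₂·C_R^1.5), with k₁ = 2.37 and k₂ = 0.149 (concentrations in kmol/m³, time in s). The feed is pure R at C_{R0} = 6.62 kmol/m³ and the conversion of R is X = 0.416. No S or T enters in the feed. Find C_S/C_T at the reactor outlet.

Exit C_R = C_{R0}(1−X) = 6.62×0.584 = 3.866 kmol/m³.
A CSTR operates uniformly at the exit composition, giving r_S = 35.42 and r_T = 1.133 (each k·C_R^n at C_R = 3.866).
Overall selectivity = C_S/C_T = r_Sτ/(r_Tτ) = r_S/r_T = 31.3.

31.3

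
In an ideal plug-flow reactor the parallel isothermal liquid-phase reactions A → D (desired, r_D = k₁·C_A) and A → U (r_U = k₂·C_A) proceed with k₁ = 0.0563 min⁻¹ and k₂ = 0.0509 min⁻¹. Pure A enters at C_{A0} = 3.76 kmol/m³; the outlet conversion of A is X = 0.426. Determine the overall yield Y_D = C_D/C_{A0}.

0.224

C_A = C_{A0}(1−X) = 2.158 kmol/m³.
Both paths are first order in A, so the instantaneous fraction to D is constant: dC_D/d(−C_A) = k₁/(k₁+k₂) = 0.5252.
C_D = 0.5252·(C_{A0}−C_A) = 0.5252×1.602 = 0.841 kmol/m³.
Y_D = C_D/C_{A0} = 0.8412/3.76 = 0.224.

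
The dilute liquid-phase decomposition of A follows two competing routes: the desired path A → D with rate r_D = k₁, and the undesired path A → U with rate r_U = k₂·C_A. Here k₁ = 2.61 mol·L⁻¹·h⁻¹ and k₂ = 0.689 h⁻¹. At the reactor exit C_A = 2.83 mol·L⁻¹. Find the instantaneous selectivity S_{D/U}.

S_{D/U} = r_D/r_U = (k₁)/(k₂·C_A) = (k₁/k₂)·C_A⁻¹.
= (2.61) / (0.689×2.830) = 2.610/1.950 = 1.34.

1.34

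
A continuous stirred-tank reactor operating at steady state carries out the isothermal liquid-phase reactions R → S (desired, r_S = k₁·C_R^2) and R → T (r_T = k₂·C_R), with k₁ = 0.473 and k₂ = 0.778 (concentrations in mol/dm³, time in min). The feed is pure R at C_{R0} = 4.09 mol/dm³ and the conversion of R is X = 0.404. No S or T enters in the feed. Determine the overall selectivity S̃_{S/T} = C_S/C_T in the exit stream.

Exit C_R = C_{R0}(1−X) = 4.09×0.596 = 2.438 mol/dm³.
A CSTR operates uniformly at the exit composition, giving r_S = 2.811 and r_T = 1.896 (each k·C_R^n at C_R = 2.438).
Overall selectivity = C_S/C_T = r_Sτ/(r_Tτ) = r_S/r_T = 1.48.

1.48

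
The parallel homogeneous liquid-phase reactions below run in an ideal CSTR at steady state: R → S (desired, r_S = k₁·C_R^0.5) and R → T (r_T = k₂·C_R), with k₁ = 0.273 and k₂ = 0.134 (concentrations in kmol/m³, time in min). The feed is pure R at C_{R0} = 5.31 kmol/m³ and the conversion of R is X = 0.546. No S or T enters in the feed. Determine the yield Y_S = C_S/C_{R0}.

0.310

Exit C_R = C_{R0}(1−X) = 5.31×0.454 = 2.411 kmol/m³.
A CSTR operates uniformly at the exit composition, giving r_S = 0.4239 and r_T = 0.3230 (each k·C_R^n at C_R = 2.411).
Fraction of consumed R going to S: r_S/(r_S+r_T) = 0.5675.
C_S = 0.5675·C_{R0}·X = 0.5675×5.31×0.546 = 1.65 kmol/m³; Y_S = C_S/C_{R0} = 0.310.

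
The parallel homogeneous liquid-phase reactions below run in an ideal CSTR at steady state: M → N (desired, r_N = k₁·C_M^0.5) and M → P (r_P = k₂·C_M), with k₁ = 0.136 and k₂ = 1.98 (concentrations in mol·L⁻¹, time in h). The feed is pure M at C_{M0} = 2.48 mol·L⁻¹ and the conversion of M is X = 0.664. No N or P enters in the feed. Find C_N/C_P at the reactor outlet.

Exit C_M = C_{M0}(1−X) = 2.48×0.336 = 0.8333 mol·L⁻¹.
Rates in a CSTR are evaluated at the outlet concentration: r_N = 0.136×0.8333^0.5 = 0.1241, r_P = 1.98×0.8333 = 1.650.
Overall selectivity = C_N/C_P = r_Nτ/(r_Pτ) = r_N/r_P = 0.0752.

0.0752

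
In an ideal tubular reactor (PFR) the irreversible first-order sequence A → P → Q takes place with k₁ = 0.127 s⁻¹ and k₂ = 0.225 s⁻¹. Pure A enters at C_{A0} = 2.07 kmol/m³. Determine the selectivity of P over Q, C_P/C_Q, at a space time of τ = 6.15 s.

For first-order series with pure A initially, C_P(τ) = k₁C_{A0}/(k₂−k₁)·(e^(−k₁τ) − e^(−k₂τ)).
e^(−k₁τ) = e^(−0.127×6.15) = e^(−0.7811) = 0.4579; e^(−k₂τ) = e^(−1.384) = 0.2506.
C_P = 0.127×2.07/(0.225−0.127) × (0.4579−0.2506) = 2.683×0.2073 = 0.5561 kmol/m³.
C_A = C_{A0}e^(−k₁τ) = 0.9479 kmol/m³, so C_Q = C_{A0}−C_A−C_P = 0.5660 kmol/m³; C_P/C_Q = 0.982.

0.982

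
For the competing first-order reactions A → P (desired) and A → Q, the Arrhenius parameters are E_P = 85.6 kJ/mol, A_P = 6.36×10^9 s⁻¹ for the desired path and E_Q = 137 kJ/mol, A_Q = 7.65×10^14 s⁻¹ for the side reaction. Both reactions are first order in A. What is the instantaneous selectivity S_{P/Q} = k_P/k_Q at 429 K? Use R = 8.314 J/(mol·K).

k_P/k_Q = (A_P/A_Q)·exp[−(E_P−E_Q)/(RT)] = (A_P/A_Q)·exp[(E_Q−E_P)/(RT)].
(E_Q−E_P)/(RT) = (137−85.6)×10³/(8.314×429) = 51400/3567 = 14.41.
k_P/k_Q = (6.36×10^9/7.65×10^14)·exp(14.41) = 8.314×10^-6 × 1.814×10^6 = 15.1.

15.1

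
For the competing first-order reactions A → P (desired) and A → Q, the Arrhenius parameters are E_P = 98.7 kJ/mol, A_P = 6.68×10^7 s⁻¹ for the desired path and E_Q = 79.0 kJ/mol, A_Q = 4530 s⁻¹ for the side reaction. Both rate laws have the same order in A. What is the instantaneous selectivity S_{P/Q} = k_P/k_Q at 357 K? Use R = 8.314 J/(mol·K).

k_P/k_Q = (A_P/A_Q)·exp[−(E_P−E_Q)/(RT)] = (A_P/A_Q)·exp[(E_Q−E_P)/(RT)].
(E_Q−E_P)/(RT) = (79.0−98.7)×10³/(8.314×357) = -19700/2968 = -6.637.
k_P/k_Q = (6.68×10^7/4530)·exp(-6.637) = 14746 × 0.001311 = 19.3.
Since E_P > E_Q, raising the temperature improves selectivity toward P.

19.3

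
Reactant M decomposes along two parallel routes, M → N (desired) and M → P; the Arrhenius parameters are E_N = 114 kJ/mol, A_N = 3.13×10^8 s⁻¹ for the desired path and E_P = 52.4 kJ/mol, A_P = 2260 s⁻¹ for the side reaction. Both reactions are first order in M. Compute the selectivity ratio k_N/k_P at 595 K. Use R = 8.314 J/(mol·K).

0.541

With equal orders, S_{N/P} = k_N/k_P = (A_N/A_P)·exp[(E_P−E_N)/(RT)].
(E_P−E_N)/(RT) = (52.4−114)×10³/(8.314×595) = -61600/4947 = -12.45.
k_N/k_P = (3.13×10^8/2260)·exp(-12.45) = 1.385×10^5 × 3.908×10^-6 = 0.541.
Since E_N > E_P, raising the temperature improves selectivity toward N.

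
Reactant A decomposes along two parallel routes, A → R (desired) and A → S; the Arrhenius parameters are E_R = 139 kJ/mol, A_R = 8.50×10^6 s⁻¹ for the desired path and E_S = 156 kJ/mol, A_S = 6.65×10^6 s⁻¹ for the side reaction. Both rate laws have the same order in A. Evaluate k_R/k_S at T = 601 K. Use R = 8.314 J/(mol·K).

38.4

With equal orders, S_{R/S} = k_R/k_S = (A_R/A_S)·exp[(E_S−E_R)/(RT)].
(E_S−E_R)/(RT) = (156−139)×10³/(8.314×601) = 17000/4997 = 3.402.
k_R/k_S = (8.50×10^6/6.65×10^6)·exp(3.402) = 1.278 × 30.03 = 38.4.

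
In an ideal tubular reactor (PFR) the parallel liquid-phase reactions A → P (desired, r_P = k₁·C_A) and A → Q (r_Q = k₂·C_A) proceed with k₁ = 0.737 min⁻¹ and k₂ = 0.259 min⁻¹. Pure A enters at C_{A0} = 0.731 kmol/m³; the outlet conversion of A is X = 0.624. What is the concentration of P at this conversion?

C_A = C_{A0}(1−X) = 0.2749 kmol/m³.
Both paths are first order in A, so the instantaneous fraction to P is constant: dC_P/d(−C_A) = k₁/(k₁+k₂) = 0.7400.
C_P = 0.7400·(C_{A0}−C_A) = 0.7400×0.4561 = 0.338 kmol/m³.

0.338 kmol/m³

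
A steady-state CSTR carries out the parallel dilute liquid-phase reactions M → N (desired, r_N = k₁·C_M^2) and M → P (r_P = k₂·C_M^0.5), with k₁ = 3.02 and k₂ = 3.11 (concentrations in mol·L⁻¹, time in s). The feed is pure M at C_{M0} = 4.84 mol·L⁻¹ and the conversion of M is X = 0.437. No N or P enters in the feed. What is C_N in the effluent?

1.72 mol·L⁻¹

Exit C_M = C_{M0}(1−X) = 4.84×0.563 = 2.725 mol·L⁻¹.
A CSTR operates uniformly at the exit composition, giving r_N = 22.42 and r_P = 5.134 (each k·C_M^n at C_M = 2.725).
Fraction of consumed M going to N: r_N/(r_N+r_P) = 0.8137.
C_N = 0.8137·C_{M0}·X = 0.8137×4.84×0.437 = 1.72 mol·L⁻¹.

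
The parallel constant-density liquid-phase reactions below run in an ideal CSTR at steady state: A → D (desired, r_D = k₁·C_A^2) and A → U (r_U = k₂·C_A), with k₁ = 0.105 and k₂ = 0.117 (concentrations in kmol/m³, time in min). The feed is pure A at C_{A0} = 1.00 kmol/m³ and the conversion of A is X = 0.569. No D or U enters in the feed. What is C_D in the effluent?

0.159 kmol/m³

Exit C_A = C_{A0}(1−X) = 1.00×0.431 = 0.4310 kmol/m³.
Rates in a CSTR are evaluated at the outlet concentration: r_D = 0.105×0.4310^2 = 0.01950, r_U = 0.117×0.4310 = 0.05043.
Fraction of consumed A going to D: r_D/(r_D+r_U) = 0.2789.
C_D = 0.2789·C_{A0}·X = 0.2789×1.00×0.569 = 0.159 kmol/m³.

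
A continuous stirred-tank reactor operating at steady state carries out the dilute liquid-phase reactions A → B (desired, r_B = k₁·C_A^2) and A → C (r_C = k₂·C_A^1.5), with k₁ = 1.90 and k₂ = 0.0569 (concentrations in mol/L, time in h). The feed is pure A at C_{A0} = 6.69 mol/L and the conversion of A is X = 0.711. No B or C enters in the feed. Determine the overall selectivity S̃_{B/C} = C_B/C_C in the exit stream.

Exit C_A = C_{A0}(1−X) = 6.69×0.289 = 1.933 mol/L.
A CSTR operates uniformly at the exit composition, giving r_B = 7.102 and r_C = 0.1530 (each k·C_A^n at C_A = 1.933).
Overall selectivity = C_B/C_C = r_Bτ/(r_Cτ) = r_B/r_C = 46.4.

46.4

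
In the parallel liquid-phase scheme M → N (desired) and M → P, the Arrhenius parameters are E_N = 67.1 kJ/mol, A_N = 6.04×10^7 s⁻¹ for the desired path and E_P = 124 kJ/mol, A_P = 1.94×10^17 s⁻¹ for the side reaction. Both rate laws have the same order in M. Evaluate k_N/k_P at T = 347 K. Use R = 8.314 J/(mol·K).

With equal orders, S_{N/P} = k_N/k_P = (A_N/A_P)·exp[(E_P−E_N)/(RT)].
(E_P−E_N)/(RT) = (124−67.1)×10³/(8.314×347) = 56900/2885 = 19.72.
k_N/k_P = (6.04×10^7/1.94×10^17)·exp(19.72) = 3.113×10^-10 × 3.678×10^8 = 0.115.

0.115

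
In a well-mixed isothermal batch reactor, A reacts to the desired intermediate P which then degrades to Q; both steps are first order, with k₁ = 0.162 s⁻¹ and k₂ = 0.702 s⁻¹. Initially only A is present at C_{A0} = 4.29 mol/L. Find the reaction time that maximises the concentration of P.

For first-order series the maximum of C_P occurs at t_opt = ln(k₂/k₁)/(k₂−k₁).
= ln(0.702/0.162)/(0.702−0.162) = ln(4.333)/0.5400 = 1.466/0.5400 = 2.72 s.

2.72 s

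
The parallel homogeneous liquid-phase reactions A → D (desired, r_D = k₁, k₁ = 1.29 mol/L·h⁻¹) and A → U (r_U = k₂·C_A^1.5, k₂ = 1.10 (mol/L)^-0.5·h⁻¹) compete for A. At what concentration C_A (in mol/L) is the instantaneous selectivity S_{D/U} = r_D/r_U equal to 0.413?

S_{D/U} = (k₁/k₂)·C_A^-1.5 ⇒ C_A = (S·k₂/k₁)^(1/(-1.5)).
= (0.413×1.10/1.29)^(-0.6667) = (0.3522)^(-0.6667) = 2.01 mol/L.

2.01 mol/L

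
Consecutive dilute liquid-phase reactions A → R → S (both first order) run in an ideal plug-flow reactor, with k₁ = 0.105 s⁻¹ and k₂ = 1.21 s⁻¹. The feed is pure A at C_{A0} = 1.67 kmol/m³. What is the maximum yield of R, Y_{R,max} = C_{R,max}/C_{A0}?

0.0688

For a first-order series the maximum intermediate yield is C_{R,max}/C_{A0} = (k₁/k₂)^[k₂/(k₂−k₁)].
= (0.105/1.21)^(1.21/(1.21−0.105)) = (0.08678)^(1.095) = 0.06879.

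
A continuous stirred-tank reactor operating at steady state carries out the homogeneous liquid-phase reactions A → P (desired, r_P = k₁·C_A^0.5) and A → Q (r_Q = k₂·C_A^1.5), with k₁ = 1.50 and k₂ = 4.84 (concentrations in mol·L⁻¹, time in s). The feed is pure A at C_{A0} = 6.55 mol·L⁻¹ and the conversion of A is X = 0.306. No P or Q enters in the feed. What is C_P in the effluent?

0.128 mol·L⁻¹

Exit C_A = C_{A0}(1−X) = 6.55×0.694 = 4.546 mol·L⁻¹.
Rates in a CSTR are evaluated at the outlet concentration: r_P = 1.50×4.546^0.5 = 3.198, r_Q = 4.84×4.546^1.5 = 46.91.
Fraction of consumed A going to P: r_P/(r_P+r_Q) = 0.06383.
C_P = 0.06383·C_{A0}·X = 0.06383×6.55×0.306 = 0.128 mol·L⁻¹.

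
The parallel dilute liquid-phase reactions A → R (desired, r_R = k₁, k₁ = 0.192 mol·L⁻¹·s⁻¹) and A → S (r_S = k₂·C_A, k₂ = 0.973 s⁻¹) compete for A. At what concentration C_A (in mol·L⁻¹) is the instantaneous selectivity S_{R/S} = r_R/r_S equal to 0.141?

1.40 mol·L⁻¹

S_{R/S} = (k₁/k₂)·C_A⁻¹ ⇒ C_A = (S·k₂/k₁)^(-1).
= (0.141×0.973/0.192)^(-1) = (0.7145)^(-1) = 1.40 mol·L⁻¹.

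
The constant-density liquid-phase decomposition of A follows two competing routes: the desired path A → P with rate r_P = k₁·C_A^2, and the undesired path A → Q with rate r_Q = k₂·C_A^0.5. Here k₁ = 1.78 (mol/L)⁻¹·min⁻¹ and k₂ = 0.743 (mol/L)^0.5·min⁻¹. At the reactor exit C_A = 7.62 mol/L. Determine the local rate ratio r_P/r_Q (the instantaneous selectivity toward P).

50.4

S_{P/Q} = r_P/r_Q = (k₁·C_A^2)/(k₂·C_A^0.5) = (k₁/k₂)·C_A^1.5.
= (1.78×7.620^2) / (0.743×7.620^0.5) = 103.4/2.051 = 50.4.
Since the desired path is higher order in A, keeping C_A high (PFR or concentrated feed) favours P.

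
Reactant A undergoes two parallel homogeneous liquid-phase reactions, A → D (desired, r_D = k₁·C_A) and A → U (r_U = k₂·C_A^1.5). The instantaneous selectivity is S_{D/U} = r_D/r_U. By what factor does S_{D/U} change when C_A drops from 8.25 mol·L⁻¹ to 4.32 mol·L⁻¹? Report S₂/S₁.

S_{D/U} = (k₁/k₂)·C_A^-0.5, so S₂/S₁ = (C_{A,2}/C_{A,1})^-0.5.
= (4.32/8.25)^(-0.5) = (0.5236)^(-0.5) = 1.38.

1.38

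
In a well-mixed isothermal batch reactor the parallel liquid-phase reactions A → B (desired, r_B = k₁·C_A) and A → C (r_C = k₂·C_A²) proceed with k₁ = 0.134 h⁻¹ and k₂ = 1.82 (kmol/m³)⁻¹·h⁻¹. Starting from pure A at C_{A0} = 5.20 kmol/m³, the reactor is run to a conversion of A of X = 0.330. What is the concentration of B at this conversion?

0.0290 kmol/m³

C_A = C_{A0}(1−X) = 3.484 kmol/m³.
Along a PFR/batch, dC_B/dC_A = −r_B/(r_B+r_C) = −k₁/(k₁+k₂·C_A).
Integrating from C_{A0} to C_A: C_B = (0.134/1.82)·ln[(0.134+1.82·5.20)/(0.134+1.82·3.48)] = 0.07363·ln(9.598/6.475) = 0.02898 kmol/m³.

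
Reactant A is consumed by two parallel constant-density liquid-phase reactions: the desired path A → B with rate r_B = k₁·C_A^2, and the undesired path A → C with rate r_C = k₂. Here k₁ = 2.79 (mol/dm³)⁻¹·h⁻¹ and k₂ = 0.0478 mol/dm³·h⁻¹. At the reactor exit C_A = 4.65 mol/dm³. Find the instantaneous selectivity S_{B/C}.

S_{B/C} = r_B/r_C = (k₁·C_A^2)/(k₂) = (k₁/k₂)·C_A^2.
= (2.79×4.650^2) / (0.0478) = 60.33/0.04780 = 1262.

1262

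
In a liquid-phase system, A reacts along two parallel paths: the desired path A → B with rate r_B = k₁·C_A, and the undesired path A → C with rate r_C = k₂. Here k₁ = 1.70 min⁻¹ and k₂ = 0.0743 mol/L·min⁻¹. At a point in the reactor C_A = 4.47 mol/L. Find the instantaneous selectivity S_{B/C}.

S_{B/C} = r_B/r_C = (k₁·C_A)/(k₂) = (k₁/k₂)·C_A.
= (1.70×4.470) / (0.0743) = 7.599/0.07430 = 102.
Since the desired path is higher order in A, keeping C_A high (PFR or concentrated feed) favours B.

102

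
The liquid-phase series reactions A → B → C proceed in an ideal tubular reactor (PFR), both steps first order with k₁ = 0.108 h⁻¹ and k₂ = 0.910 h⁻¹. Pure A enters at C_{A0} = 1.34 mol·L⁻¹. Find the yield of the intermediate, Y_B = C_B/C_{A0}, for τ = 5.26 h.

Solving the coupled first-order balances gives C_B(τ) = [k₁/(k₂−k₁)]·C_{A0}·(e^(−k₁τ) − e^(−k₂τ)).
e^(−k₁τ) = e^(−0.108×5.26) = e^(−0.5681) = 0.5666; e^(−k₂τ) = e^(−4.787) = 0.008341.
C_B = 0.108×1.34/(0.910−0.108) × (0.5666−0.008341) = 0.1804×0.5583 = 0.1007 mol·L⁻¹.
Y_B = C_B/C_{A0} = 0.1007/1.34 = 0.0752.

0.0752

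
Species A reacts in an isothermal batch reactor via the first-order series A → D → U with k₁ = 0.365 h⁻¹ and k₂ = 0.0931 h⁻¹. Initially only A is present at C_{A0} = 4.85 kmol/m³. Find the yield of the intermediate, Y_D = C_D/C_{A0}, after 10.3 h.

0.483

Solving the coupled first-order balances gives C_D(t) = [k₁/(k₂−k₁)]·C_{A0}·(e^(−k₁t) − e^(−k₂t)).
e^(−k₁t) = e^(−0.365×10.3) = e^(−3.760) = 0.02330; e^(−k₂t) = e^(−0.9589) = 0.3833.
C_D = 0.365×4.85/(0.0931−0.365) × (0.02330−0.3833) = (-6.511)×(-0.3600) = 2.344 kmol/m³.
Y_D = C_D/C_{A0} = 2.344/4.85 = 0.483.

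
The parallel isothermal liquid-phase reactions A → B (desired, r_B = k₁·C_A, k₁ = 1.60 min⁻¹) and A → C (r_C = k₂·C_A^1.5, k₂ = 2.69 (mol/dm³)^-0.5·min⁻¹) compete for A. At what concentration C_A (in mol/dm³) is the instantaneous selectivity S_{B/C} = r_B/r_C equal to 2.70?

S_{B/C} = (k₁/k₂)·C_A^-0.5 ⇒ C_A = (S·k₂/k₁)^(-2).
= (2.70×2.69/1.60)^(-2) = (4.539)^(-2) = 0.0485 mol/dm³.

0.0485 mol/dm³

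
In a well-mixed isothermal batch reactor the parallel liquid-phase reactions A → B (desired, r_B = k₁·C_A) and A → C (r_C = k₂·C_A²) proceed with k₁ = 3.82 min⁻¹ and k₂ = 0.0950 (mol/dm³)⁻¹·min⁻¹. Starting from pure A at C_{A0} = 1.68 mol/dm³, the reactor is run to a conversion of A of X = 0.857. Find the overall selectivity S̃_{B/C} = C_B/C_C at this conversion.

42.1

C_A = C_{A0}(1−X) = 0.2402 mol/dm³.
Along a PFR/batch, dC_B/dC_A = −r_B/(r_B+r_C) = −k₁/(k₁+k₂·C_A).
Integrating from C_{A0} to C_A: C_B = (3.82/0.0950)·ln[(3.82+0.0950·1.68)/(3.82+0.0950·0.240)] = 40.21·ln(3.980/3.843) = 1.406 mol/dm³.
C_C = (C_{A0}−C_A)−C_B = 0.03343 mol/dm³; S̃_{B/C} = 1.406/0.03343 = 42.1.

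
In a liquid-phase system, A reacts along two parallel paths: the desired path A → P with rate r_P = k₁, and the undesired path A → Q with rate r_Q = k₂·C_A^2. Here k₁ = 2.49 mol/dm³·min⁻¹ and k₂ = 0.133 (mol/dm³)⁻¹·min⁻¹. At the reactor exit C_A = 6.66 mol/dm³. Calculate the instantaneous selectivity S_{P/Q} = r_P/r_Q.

0.422

S_{P/Q} = r_P/r_Q = (k₁)/(k₂·C_A^2) = (k₁/k₂)·C_A^-2.
= (2.49) / (0.133×6.660^2) = 2.490/5.899 = 0.422.
The undesired path is higher order in A, so low C_A (CSTR or dilute feed) favours P.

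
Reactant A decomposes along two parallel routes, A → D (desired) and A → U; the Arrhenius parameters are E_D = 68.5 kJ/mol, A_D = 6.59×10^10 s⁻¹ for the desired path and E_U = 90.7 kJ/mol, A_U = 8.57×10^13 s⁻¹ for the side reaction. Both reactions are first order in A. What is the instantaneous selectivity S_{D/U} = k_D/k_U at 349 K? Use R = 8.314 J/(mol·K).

1.62

Since both paths have the same order in A, the concentration cancels and S_{D/U} = k_D/k_U = (A_D/A_U)·exp[(E_U−E_D)/(RT)].
(E_U−E_D)/(RT) = (90.7−68.5)×10³/(8.314×349) = 22200/2902 = 7.651.
k_D/k_U = (6.59×10^10/8.57×10^13)·exp(7.651) = 7.690×10^-4 × 2103 = 1.62.
Since E_D < E_U, lowering the temperature improves selectivity toward D.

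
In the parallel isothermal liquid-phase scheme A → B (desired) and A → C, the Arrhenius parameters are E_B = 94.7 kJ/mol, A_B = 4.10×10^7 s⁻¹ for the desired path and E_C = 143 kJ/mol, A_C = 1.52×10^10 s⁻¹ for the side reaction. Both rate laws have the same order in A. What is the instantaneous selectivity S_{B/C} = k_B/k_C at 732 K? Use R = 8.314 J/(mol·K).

7.55

Since both paths have the same order in A, the concentration cancels and S_{B/C} = k_B/k_C = (A_B/A_C)·exp[(E_C−E_B)/(RT)].
(E_C−E_B)/(RT) = (143−94.7)×10³/(8.314×732) = 48300/6086 = 7.936.
k_B/k_C = (4.10×10^7/1.52×10^10)·exp(7.936) = 0.002697 × 2797 = 7.55.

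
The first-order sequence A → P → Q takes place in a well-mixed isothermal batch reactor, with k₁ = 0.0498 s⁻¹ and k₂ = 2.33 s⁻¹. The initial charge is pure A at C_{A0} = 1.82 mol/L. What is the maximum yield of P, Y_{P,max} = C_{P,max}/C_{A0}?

0.0197

Evaluating C_P at t_opt = ln(k₂/k₁)/(k₂−k₁) gives C_{P,max}/C_{A0} = (k₁/k₂)^[k₂/(k₂−k₁)].
= (0.0498/2.33)^(2.33/(2.33−0.0498)) = (0.02137)^(1.022) = 0.01965.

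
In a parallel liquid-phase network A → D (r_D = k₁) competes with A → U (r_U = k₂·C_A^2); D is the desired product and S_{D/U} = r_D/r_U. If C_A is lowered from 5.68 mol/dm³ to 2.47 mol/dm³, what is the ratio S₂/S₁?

S_{D/U} = (k₁/k₂)·C_A^-2, so S₂/S₁ = (C_{A,2}/C_{A,1})^-2.
= (2.47/5.68)^(-2) = (0.4349)^(-2) = 5.29.

5.29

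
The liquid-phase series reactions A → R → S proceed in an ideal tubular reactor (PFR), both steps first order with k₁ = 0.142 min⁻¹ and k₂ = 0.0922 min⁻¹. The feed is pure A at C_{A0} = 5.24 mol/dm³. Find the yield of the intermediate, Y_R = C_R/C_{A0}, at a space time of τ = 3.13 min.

0.308

For first-order series with pure A initially, C_R(τ) = k₁C_{A0}/(k₂−k₁)·(e^(−k₁τ) − e^(−k₂τ)).
e^(−k₁τ) = e^(−0.142×3.13) = e^(−0.4445) = 0.6412; e^(−k₂τ) = e^(−0.2886) = 0.7493.
C_R = 0.142×5.24/(0.0922−0.142) × (0.6412−0.7493) = (-14.94)×(-0.1082) = 1.616 mol/dm³.
Y_R = C_R/C_{A0} = 1.616/5.24 = 0.308.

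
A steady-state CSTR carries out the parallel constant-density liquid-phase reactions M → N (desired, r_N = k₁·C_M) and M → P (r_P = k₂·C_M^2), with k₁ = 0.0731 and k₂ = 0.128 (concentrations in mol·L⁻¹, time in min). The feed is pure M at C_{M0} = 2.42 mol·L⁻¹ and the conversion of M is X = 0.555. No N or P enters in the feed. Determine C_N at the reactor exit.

0.465 mol·L⁻¹

Exit C_M = C_{M0}(1−X) = 2.42×0.445 = 1.077 mol·L⁻¹.
In a CSTR the entire volume is at exit conditions, so r_N = 0.0731×1.077 = 0.07872 and r_P = 0.128×1.077^2 = 0.1484.
Fraction of consumed M going to N: r_N/(r_N+r_P) = 0.3465.
C_N = 0.3465·C_{M0}·X = 0.3465×2.42×0.555 = 0.465 mol·L⁻¹.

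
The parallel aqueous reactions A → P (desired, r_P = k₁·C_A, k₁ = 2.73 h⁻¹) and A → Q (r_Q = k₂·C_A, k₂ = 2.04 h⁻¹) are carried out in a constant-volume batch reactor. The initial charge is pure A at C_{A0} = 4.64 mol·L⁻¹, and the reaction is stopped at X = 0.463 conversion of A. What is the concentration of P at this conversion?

C_A = C_{A0}(1−X) = 2.492 mol·L⁻¹.
Both paths are first order in A, so the instantaneous fraction to P is constant: dC_P/d(−C_A) = k₁/(k₁+k₂) = 0.5723.
C_P = 0.5723·(C_{A0}−C_A) = 0.5723×2.148 = 1.23 mol·L⁻¹.

1.23 mol·L⁻¹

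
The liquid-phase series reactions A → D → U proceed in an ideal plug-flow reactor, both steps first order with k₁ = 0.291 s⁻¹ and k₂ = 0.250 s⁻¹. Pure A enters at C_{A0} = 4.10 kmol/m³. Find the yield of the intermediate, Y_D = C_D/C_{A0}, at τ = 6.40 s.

0.331

For first-order series with pure A initially, C_D(τ) = k₁C_{A0}/(k₂−k₁)·(e^(−k₁τ) − e^(−k₂τ)).
e^(−k₁τ) = e^(−0.291×6.40) = e^(−1.862) = 0.1553; e^(−k₂τ) = e^(−1.600) = 0.2019.
C_D = 0.291×4.10/(0.250−0.291) × (0.1553−0.2019) = (-29.10)×(-0.04660) = 1.356 kmol/m³.
Y_D = C_D/C_{A0} = 1.356/4.10 = 0.331.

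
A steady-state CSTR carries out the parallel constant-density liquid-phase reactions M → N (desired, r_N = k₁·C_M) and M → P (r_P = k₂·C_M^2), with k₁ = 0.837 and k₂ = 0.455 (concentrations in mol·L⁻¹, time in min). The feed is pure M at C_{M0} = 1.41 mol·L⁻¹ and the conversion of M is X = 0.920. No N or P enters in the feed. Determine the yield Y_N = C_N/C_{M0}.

Exit C_M = C_{M0}(1−X) = 1.41×0.0800 = 0.1128 mol·L⁻¹.
Rates in a CSTR are evaluated at the outlet concentration: r_N = 0.837×0.1128 = 0.09441, r_P = 0.455×0.1128^2 = 0.005789.
Fraction of consumed M going to N: r_N/(r_N+r_P) = 0.9422.
C_N = 0.9422·C_{M0}·X = 0.9422×1.41×0.920 = 1.22 mol·L⁻¹; Y_N = C_N/C_{M0} = 0.867.

0.867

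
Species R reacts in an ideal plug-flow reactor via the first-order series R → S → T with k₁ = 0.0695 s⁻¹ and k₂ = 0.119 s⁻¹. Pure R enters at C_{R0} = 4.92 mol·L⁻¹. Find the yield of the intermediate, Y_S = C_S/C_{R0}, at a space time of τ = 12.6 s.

0.271

For first-order series with pure R initially, C_S(τ) = k₁C_{R0}/(k₂−k₁)·(e^(−k₁τ) − e^(−k₂τ)).
e^(−k₁τ) = e^(−0.0695×12.6) = e^(−0.8757) = 0.4166; e^(−k₂τ) = e^(−1.499) = 0.2233.
C_S = 0.0695×4.92/(0.119−0.0695) × (0.4166−0.2233) = 6.908×0.1933 = 1.335 mol·L⁻¹.
Y_S = C_S/C_{R0} = 1.335/4.92 = 0.271.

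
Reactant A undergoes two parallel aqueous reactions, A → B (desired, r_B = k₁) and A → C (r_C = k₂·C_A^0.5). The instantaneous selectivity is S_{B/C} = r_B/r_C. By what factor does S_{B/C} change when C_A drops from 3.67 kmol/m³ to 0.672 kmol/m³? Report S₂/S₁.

2.34

S_{B/C} = (k₁/k₂)·C_A^-0.5, so S₂/S₁ = (C_{A,2}/C_{A,1})^-0.5.
= (0.672/3.67)^(-0.5) = (0.1831)^(-0.5) = 2.34.
Selectivity toward B rises as C_A falls — low-concentration operation is favoured.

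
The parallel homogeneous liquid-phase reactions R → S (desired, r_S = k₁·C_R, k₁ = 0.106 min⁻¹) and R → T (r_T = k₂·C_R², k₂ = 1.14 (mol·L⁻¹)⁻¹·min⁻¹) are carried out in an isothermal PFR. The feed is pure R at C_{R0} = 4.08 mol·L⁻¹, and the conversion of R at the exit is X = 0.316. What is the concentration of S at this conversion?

C_R = C_{R0}(1−X) = 2.791 mol·L⁻¹.
Along a PFR/batch, dC_S/dC_R = −r_S/(r_S+r_T) = −k₁/(k₁+k₂·C_R).
Integrating from C_{R0} to C_R: C_S = (0.106/1.14)·ln[(0.106+1.14·4.08)/(0.106+1.14·2.79)] = 0.09298·ln(4.757/3.287) = 0.03436 mol·L⁻¹.

0.0344 mol·L⁻¹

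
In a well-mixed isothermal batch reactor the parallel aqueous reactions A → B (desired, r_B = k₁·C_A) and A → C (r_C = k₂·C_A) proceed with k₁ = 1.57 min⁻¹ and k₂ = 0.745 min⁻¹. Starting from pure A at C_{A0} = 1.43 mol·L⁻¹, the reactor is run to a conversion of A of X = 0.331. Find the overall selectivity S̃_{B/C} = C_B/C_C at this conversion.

C_A = C_{A0}(1−X) = 0.9567 mol·L⁻¹.
Both paths are first order in A, so the instantaneous fraction to B is constant: dC_B/d(−C_A) = k₁/(k₁+k₂) = 0.6782.
C_B = 0.6782·(C_{A0}−C_A) = 0.6782×0.4733 = 0.321 mol·L⁻¹.
C_C = (C_{A0}−C_A)−C_B = 0.1523 mol·L⁻¹; S̃_{B/C} = 0.3210/0.1523 = 2.11.

2.11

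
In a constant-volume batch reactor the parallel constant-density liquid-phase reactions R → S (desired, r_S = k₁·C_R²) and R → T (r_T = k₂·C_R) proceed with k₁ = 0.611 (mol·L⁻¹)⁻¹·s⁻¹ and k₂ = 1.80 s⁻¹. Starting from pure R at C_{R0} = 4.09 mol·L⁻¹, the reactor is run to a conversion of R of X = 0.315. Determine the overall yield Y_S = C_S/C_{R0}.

0.169

C_R = C_{R0}(1−X) = 2.802 mol·L⁻¹.
Along a PFR/batch, dC_T/dC_R = −r_T/(r_S+r_T) = −k₂/(k₂+k₁·C_R).
Integrating from C_{R0} to C_R: C_T = (1.80/0.611)·ln[(1.80+0.611·4.09)/(1.80+0.611·2.80)] = 2.946·ln(4.299/3.512) = 0.5958 mol·L⁻¹.
Then C_S = (C_{R0}−C_R) − C_T = 1.288 − 0.5958 = 0.6925 mol·L⁻¹.
Y_S = C_S/C_{R0} = 0.6925/4.09 = 0.169.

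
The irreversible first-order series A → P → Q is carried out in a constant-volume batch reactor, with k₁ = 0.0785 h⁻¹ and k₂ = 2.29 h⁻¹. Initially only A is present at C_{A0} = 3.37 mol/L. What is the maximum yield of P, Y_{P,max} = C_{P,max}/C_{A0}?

0.0304

At the optimum, C_{P,max}/C_{A0} = (k₁/k₂)^[k₂/(k₂−k₁)].
= (0.0785/2.29)^(2.29/(2.29−0.0785)) = (0.03428)^(1.035) = 0.03041.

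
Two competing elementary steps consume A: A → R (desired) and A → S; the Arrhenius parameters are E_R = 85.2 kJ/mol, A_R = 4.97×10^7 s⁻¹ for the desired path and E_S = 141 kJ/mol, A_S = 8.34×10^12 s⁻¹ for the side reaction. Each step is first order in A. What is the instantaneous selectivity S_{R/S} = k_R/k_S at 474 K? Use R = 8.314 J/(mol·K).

k_R/k_S = (A_R/A_S)·exp[−(E_R−E_S)/(RT)] = (A_R/A_S)·exp[(E_S−E_R)/(RT)].
(E_S−E_R)/(RT) = (141−85.2)×10³/(8.314×474) = 55800/3941 = 14.16.
k_R/k_S = (4.97×10^7/8.34×10^12)·exp(14.16) = 5.959×10^-6 × 1.410×10^6 = 8.41.
Since E_R < E_S, lowering the temperature improves selectivity toward R.

8.41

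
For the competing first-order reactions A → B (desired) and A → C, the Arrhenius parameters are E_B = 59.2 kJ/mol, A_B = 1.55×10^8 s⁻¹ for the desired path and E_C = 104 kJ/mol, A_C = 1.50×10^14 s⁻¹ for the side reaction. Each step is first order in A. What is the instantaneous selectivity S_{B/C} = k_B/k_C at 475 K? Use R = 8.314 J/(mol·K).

Since both paths have the same order in A, the concentration cancels and S_{B/C} = k_B/k_C = (A_B/A_C)·exp[(E_C−E_B)/(RT)].
(E_C−E_B)/(RT) = (104−59.2)×10³/(8.314×475) = 44800/3949 = 11.34.
k_B/k_C = (1.55×10^8/1.50×10^14)·exp(11.34) = 1.033×10^-6 × 84475 = 0.0873.

0.0873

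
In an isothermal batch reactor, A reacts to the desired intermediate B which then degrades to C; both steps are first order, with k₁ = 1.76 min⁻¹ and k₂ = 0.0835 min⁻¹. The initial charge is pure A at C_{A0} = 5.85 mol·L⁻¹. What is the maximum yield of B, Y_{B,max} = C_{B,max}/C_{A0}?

Evaluating C_B at t_opt = ln(k₂/k₁)/(k₂−k₁) gives C_{B,max}/C_{A0} = (k₁/k₂)^[k₂/(k₂−k₁)].
= (1.76/0.0835)^(0.0835/(0.0835−1.76)) = (21.08)^(-0.04981) = 0.8591.

0.859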